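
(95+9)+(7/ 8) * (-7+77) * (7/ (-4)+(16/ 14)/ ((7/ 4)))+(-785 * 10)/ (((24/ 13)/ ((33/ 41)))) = -2220951/ 656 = -3385.60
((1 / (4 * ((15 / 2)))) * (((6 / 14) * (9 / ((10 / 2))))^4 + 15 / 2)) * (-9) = -70716771 / 30012500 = -2.36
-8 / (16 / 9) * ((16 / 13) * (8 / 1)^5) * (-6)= 14155776 / 13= 1088905.85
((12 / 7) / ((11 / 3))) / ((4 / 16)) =144 / 77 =1.87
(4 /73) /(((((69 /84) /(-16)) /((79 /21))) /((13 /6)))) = -131456 /15111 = -8.70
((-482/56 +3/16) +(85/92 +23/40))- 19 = -333859/12880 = -25.92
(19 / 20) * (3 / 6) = 19 / 40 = 0.48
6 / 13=0.46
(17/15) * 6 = 34/5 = 6.80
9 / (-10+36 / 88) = -198 / 211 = -0.94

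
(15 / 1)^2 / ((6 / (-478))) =-17925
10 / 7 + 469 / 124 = 4523 / 868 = 5.21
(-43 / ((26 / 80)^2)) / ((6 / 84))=-963200 / 169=-5699.41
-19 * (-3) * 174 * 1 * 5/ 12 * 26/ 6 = 35815/ 2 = 17907.50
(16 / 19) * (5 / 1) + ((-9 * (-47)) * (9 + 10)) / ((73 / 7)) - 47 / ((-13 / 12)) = 14754161 / 18031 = 818.27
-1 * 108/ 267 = -36/ 89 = -0.40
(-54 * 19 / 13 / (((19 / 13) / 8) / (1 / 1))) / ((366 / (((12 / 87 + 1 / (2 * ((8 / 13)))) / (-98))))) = 81 / 7076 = 0.01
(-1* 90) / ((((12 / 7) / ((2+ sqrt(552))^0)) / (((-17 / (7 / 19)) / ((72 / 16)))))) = 1615 / 3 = 538.33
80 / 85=16 / 17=0.94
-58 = -58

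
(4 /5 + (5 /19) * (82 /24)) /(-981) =-1937 /1118340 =-0.00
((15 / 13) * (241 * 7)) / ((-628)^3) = -25305 / 3219750976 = -0.00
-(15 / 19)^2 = -225 / 361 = -0.62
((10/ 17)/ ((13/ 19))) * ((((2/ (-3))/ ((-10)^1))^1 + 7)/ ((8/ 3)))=1007/ 442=2.28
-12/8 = -3/2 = -1.50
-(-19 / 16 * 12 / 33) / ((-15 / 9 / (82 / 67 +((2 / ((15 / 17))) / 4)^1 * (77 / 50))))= -4003357 / 7370000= -0.54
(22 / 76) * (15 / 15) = 11 / 38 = 0.29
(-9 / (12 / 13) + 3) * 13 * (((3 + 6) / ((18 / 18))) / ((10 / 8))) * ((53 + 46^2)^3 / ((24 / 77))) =-827366157146529 / 40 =-20684153928663.22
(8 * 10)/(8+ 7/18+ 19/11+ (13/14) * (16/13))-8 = -0.89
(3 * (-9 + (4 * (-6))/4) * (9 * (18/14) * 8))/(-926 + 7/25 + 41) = 364500/77413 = 4.71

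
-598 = -598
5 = 5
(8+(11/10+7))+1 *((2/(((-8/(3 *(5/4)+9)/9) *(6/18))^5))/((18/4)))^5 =-251829129099925625078207867017154078150017645430969693497666828538678866141/207691874341393105141219853168803840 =-1212513151506264492855979000000000000000.00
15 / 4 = 3.75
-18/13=-1.38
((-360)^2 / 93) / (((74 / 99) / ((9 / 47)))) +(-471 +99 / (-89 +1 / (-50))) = -27620643639 / 239948959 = -115.11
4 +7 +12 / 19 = 221 / 19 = 11.63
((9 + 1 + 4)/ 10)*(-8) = -11.20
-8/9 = -0.89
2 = 2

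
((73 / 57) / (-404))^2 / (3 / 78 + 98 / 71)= 4918667 / 694413162648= 0.00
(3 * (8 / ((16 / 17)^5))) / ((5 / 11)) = 46855281 / 655360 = 71.50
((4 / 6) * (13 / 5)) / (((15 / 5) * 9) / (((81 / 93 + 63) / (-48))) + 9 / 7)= -2002 / 21951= -0.09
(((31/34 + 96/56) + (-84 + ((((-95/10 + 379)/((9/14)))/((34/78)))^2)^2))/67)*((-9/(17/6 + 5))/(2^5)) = -286332970331496828263/176741126688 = -1620069848.47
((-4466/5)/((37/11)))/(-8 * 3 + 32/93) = 207669/18500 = 11.23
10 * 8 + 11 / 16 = 1291 / 16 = 80.69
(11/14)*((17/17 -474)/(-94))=5203/1316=3.95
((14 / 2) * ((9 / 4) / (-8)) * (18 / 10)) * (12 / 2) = -21.26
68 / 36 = 17 / 9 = 1.89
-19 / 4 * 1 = -19 / 4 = -4.75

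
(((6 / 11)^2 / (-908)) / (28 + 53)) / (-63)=1 / 15573789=0.00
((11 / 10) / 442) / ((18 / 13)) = 0.00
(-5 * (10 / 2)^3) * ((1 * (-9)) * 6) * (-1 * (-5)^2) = -843750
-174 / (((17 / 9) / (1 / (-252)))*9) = 29 / 714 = 0.04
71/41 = 1.73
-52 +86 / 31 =-1526 / 31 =-49.23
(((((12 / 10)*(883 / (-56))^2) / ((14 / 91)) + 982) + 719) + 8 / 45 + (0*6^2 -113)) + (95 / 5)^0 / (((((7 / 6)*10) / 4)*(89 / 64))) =44306805919 / 12559680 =3527.70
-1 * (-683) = 683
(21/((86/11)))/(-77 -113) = -231/16340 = -0.01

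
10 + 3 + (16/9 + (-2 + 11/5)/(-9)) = 664/45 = 14.76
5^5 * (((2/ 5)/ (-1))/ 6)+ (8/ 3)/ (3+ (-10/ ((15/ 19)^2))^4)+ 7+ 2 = -162506054892538/ 815247931593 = -199.33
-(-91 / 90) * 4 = 182 / 45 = 4.04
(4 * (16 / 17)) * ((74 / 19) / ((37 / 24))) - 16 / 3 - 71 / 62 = 3.03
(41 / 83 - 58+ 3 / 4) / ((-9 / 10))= 31405 / 498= 63.06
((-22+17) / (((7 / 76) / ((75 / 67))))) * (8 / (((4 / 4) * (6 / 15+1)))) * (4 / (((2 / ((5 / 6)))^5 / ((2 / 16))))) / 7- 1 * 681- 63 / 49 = -81320197247 / 119133504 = -682.60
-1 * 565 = -565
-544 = -544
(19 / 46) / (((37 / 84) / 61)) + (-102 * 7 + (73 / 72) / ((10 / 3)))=-134082517 / 204240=-656.49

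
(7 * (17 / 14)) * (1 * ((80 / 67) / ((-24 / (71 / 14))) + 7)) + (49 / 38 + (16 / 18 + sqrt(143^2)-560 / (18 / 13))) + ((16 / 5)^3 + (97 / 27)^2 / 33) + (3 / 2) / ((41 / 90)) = -363564912393031 / 2197312251750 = -165.46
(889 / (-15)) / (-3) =889 / 45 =19.76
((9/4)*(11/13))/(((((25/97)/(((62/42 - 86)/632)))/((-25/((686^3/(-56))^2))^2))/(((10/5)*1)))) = -142044375/127035688802232728420620735295824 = -0.00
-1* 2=-2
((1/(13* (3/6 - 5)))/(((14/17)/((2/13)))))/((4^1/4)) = -34/10647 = -0.00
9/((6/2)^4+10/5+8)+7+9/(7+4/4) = 5987/728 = 8.22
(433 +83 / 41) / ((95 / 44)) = 784784 / 3895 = 201.48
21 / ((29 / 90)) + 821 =25699 / 29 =886.17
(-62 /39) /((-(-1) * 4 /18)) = -93 /13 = -7.15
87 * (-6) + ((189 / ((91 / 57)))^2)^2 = 5609876818599 / 28561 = 196417381.00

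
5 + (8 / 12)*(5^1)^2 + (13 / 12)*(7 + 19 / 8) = 3055 / 96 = 31.82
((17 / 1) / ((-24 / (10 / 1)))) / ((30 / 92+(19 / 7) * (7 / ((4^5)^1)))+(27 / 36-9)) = 500480 / 558561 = 0.90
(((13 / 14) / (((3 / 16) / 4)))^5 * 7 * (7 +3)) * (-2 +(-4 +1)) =-622926286028800 / 583443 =-1067672910.69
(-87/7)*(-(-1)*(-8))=696/7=99.43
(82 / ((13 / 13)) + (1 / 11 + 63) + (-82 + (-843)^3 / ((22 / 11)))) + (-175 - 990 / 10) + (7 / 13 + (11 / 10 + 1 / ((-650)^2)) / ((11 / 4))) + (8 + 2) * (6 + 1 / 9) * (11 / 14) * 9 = -4872365381960361 / 16266250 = -299538331.33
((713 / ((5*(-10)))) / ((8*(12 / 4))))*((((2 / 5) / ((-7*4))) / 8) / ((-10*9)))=-713 / 60480000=-0.00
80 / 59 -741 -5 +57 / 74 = -3247753 / 4366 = -743.87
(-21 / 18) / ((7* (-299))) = 1 / 1794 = 0.00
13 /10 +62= 633 /10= 63.30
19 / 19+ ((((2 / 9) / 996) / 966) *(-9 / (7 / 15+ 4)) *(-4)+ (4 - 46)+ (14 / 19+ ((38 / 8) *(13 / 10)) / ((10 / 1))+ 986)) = 19318232921159 / 20413318800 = 946.35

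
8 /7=1.14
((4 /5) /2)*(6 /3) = 4 /5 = 0.80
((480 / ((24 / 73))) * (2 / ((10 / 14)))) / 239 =4088 / 239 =17.10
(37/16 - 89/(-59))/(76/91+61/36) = 2954133/1955732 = 1.51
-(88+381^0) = -89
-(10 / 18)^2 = -25 / 81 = -0.31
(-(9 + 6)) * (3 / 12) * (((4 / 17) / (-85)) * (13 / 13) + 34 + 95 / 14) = -152.94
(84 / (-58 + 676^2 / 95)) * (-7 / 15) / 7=-266 / 225733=-0.00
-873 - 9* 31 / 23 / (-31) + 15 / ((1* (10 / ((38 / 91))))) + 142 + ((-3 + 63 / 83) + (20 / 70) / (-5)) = -90865017 / 124085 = -732.28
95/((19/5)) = 25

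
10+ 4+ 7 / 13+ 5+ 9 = 371 / 13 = 28.54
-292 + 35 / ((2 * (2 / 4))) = -257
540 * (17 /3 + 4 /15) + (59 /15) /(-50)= 2402941 /750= 3203.92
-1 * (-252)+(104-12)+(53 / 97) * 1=33421 / 97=344.55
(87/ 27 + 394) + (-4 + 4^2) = 3683/ 9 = 409.22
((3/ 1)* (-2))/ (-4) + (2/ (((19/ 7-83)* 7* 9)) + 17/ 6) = 10958/ 2529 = 4.33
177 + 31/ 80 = 14191/ 80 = 177.39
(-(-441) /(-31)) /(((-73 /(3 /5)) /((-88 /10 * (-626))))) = 644.11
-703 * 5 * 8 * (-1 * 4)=112480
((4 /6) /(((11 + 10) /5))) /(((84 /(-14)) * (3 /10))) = -50 /567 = -0.09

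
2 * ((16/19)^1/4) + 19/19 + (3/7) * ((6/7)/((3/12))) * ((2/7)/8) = 9603/6517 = 1.47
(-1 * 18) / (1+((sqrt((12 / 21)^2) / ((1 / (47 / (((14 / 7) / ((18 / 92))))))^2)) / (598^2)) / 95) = -9057580066080 / 503199071489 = -18.00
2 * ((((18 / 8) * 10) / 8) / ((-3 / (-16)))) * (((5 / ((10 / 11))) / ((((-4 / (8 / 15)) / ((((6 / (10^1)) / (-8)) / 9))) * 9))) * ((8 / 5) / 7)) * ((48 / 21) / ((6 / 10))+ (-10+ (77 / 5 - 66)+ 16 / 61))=-7965386 / 30263625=-0.26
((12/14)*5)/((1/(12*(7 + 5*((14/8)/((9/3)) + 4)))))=10770/7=1538.57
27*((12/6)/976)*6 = 81/244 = 0.33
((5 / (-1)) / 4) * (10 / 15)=-5 / 6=-0.83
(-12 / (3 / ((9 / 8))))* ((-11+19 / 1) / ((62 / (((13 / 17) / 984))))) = -0.00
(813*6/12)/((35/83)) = 67479/70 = 963.99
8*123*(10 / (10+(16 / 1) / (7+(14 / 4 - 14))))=34440 / 19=1812.63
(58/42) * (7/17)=29/51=0.57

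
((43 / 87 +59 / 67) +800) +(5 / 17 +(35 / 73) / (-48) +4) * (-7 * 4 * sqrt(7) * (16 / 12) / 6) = 730.85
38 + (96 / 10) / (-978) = 30962 / 815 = 37.99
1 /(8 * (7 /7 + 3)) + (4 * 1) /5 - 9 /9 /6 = 0.66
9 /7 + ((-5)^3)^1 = -866 /7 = -123.71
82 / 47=1.74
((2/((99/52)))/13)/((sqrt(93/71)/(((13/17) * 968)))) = 9152 * sqrt(6603)/14229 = 52.27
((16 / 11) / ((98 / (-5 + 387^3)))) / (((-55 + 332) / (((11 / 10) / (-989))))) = -10080104 / 2918195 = -3.45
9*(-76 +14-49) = -999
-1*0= 0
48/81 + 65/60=181/108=1.68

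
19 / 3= 6.33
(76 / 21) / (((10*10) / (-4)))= -76 / 525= -0.14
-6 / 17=-0.35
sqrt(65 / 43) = sqrt(2795) / 43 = 1.23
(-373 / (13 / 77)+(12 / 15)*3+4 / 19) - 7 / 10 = -5452271 / 2470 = -2207.40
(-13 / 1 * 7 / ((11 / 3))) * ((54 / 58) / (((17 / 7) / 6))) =-309582 / 5423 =-57.09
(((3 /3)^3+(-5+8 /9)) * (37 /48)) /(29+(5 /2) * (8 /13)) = -3367 /42876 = -0.08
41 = 41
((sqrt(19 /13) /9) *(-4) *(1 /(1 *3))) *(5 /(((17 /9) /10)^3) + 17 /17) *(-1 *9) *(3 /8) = 3649913 *sqrt(247) /127738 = 449.07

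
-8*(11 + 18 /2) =-160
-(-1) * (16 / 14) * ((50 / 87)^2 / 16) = 1250 / 52983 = 0.02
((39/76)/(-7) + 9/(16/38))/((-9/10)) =-37775/1596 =-23.67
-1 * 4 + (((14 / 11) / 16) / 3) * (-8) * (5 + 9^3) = -5270 / 33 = -159.70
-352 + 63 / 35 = -1751 / 5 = -350.20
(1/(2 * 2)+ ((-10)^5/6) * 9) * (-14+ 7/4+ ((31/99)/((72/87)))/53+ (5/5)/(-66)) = 926174656373/503712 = 1838698.81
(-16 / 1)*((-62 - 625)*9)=98928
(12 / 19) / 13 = 12 / 247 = 0.05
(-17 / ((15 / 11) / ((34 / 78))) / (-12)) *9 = 3179 / 780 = 4.08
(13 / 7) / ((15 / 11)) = 143 / 105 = 1.36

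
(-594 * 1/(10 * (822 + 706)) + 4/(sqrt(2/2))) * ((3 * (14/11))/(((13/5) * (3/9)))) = 1906569/109252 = 17.45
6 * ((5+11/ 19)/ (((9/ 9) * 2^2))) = 159/ 19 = 8.37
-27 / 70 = -0.39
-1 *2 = -2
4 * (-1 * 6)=-24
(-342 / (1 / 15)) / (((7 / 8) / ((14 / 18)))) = -4560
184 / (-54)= -92 / 27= -3.41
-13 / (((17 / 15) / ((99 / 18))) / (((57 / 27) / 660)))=-247 / 1224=-0.20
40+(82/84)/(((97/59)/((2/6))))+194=2862367/12222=234.20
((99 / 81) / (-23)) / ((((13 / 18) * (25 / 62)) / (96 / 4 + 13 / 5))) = -4.85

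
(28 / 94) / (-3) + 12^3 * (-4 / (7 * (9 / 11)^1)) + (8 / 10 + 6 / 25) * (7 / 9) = -1206.15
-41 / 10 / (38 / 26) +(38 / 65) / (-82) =-284811 / 101270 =-2.81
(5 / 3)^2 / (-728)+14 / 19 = 91253 / 124488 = 0.73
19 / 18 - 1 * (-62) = 1135 / 18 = 63.06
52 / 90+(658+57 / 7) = 210017 / 315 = 666.72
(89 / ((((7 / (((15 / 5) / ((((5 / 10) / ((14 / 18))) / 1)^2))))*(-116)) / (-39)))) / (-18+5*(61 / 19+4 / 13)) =-2000453 / 26361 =-75.89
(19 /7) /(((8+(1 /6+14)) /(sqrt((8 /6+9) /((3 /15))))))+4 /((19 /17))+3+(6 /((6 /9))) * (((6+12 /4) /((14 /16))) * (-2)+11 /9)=-22286 /133+2 * sqrt(465) /49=-166.68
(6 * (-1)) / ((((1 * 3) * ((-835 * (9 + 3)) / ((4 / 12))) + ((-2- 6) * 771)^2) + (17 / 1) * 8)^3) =-3 / 27336873501827887316000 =-0.00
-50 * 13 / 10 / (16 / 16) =-65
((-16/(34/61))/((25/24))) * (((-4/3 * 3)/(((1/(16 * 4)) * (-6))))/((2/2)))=-499712/425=-1175.79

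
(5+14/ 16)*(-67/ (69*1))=-3149/ 552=-5.70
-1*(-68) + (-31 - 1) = 36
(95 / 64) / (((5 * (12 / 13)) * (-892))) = -247 / 685056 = -0.00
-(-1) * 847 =847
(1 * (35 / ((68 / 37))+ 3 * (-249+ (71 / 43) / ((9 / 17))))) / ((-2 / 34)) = 6303553 / 516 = 12216.19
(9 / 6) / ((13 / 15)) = 45 / 26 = 1.73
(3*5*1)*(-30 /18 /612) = -25 /612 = -0.04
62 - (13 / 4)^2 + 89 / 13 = 12123 / 208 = 58.28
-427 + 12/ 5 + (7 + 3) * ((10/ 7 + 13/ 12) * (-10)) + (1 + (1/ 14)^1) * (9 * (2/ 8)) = -565639/ 840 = -673.38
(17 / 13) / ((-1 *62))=-17 / 806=-0.02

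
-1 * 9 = -9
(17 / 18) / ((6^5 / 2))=17 / 69984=0.00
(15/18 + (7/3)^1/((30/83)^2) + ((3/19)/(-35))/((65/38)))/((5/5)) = 18.69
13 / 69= 0.19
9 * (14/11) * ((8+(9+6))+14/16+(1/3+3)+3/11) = 152355/484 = 314.78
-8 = -8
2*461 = 922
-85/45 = -17/9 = -1.89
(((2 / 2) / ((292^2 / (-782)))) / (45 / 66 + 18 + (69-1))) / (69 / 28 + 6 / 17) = -511819 / 13627782423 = -0.00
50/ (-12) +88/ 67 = -1147/ 402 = -2.85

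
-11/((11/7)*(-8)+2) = 77/74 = 1.04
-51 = -51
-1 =-1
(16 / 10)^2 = 64 / 25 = 2.56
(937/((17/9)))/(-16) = -8433/272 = -31.00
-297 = -297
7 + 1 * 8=15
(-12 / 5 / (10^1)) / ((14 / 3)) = -9 / 175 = -0.05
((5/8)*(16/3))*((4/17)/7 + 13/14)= 1145/357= 3.21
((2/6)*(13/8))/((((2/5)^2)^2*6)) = 8125/2304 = 3.53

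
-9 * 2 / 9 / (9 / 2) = -4 / 9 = -0.44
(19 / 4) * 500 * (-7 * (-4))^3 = 52136000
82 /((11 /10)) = 820 /11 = 74.55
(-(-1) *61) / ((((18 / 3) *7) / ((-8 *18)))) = -1464 / 7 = -209.14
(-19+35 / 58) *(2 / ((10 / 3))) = -3201 / 290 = -11.04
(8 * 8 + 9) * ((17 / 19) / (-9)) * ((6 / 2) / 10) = -1241 / 570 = -2.18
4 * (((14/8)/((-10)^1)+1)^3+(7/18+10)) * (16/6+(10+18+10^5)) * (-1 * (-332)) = 39275811314597/27000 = 1454659678.32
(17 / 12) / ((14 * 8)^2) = 17 / 150528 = 0.00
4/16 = 1/4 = 0.25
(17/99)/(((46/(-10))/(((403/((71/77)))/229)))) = -239785/3365613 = -0.07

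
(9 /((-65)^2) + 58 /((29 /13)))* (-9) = -988731 /4225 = -234.02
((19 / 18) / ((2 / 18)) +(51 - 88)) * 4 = -110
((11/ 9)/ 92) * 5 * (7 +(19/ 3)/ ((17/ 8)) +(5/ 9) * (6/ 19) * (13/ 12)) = 3252205/ 4813992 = 0.68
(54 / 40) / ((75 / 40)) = 18 / 25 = 0.72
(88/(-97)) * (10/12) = -0.76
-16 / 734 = -0.02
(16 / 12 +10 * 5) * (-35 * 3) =-5390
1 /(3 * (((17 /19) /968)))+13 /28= 515639 /1428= 361.09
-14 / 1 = -14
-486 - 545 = -1031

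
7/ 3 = 2.33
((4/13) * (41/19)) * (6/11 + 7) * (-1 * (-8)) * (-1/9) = -108896/24453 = -4.45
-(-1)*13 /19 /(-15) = -13 /285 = -0.05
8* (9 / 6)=12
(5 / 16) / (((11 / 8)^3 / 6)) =960 / 1331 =0.72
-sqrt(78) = -8.83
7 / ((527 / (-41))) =-287 / 527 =-0.54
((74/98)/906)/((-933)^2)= 37/38644488666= 0.00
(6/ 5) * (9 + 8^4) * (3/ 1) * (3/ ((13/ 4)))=177336/ 13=13641.23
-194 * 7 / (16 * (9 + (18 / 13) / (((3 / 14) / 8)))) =-8827 / 6312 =-1.40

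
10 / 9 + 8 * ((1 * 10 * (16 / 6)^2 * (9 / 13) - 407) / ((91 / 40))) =-13383050 / 10647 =-1256.98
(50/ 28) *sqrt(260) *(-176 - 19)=-4875 *sqrt(65)/ 7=-5614.79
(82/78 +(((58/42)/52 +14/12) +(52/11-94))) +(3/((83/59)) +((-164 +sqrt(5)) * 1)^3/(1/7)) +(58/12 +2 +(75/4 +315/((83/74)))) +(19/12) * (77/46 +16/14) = -1416836690918515/45861816 +564851 * sqrt(5) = -29630556.78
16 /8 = 2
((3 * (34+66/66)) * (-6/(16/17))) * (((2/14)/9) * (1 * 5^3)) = -10625/8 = -1328.12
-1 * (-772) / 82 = 9.41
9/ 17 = 0.53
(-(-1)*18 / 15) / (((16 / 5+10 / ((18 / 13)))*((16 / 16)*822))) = 0.00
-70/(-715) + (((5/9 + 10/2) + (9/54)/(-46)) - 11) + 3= -278269/118404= -2.35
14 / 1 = 14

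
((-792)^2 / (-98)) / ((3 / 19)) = -1986336 / 49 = -40537.47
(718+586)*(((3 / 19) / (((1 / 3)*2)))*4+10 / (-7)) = -83456 / 133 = -627.49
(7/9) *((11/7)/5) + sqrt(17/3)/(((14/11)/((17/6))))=11/45 + 187 *sqrt(51)/252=5.54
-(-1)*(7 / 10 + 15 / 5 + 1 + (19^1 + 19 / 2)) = 166 / 5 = 33.20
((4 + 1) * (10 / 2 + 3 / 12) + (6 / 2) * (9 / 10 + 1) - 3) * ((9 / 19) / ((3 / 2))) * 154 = 133749 / 95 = 1407.88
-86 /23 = -3.74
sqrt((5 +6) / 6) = sqrt(66) / 6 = 1.35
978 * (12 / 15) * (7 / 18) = 4564 / 15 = 304.27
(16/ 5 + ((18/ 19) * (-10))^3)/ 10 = -14525128/ 171475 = -84.71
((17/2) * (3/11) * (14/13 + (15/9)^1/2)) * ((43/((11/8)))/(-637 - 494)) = -217838/1779063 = -0.12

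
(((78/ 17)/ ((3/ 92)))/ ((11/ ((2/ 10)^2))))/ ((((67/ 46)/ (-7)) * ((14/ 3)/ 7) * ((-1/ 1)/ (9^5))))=68221435464/ 313225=217803.29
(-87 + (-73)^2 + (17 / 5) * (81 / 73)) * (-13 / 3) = -24891191 / 1095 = -22731.68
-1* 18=-18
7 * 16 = 112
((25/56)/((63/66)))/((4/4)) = 275/588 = 0.47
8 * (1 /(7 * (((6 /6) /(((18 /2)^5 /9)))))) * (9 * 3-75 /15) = 1154736 /7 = 164962.29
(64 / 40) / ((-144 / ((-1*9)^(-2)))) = -1 / 7290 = -0.00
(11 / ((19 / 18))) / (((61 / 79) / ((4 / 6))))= 10428 / 1159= 9.00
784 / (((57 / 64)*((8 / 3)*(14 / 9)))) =212.21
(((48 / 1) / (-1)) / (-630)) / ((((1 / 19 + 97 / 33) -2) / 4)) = 3344 / 10885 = 0.31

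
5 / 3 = 1.67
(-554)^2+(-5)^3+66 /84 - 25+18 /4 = 2147399 /7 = 306771.29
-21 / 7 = -3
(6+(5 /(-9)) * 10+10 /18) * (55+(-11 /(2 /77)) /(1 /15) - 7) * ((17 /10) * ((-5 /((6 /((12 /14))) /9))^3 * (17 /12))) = 22137306075 /5488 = 4033765.68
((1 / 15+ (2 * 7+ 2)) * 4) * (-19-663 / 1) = -657448 / 15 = -43829.87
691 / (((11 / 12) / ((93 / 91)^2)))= 71717508 / 91091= 787.32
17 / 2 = 8.50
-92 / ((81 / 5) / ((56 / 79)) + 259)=-25760 / 78919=-0.33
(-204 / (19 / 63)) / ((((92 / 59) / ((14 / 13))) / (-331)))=154630.08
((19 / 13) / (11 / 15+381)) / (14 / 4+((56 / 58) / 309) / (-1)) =2553885 / 2332551949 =0.00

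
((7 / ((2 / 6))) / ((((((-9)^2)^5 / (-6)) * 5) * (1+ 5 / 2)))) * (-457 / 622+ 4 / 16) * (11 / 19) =737 / 1271815371945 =0.00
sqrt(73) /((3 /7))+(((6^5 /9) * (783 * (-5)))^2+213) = 7 * sqrt(73) /3+11441712153813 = 11441712153832.94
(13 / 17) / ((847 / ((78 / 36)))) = 169 / 86394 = 0.00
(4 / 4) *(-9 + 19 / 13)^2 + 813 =147001 / 169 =869.83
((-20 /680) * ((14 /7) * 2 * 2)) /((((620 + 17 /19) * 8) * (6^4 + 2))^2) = -0.00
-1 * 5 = -5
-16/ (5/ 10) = -32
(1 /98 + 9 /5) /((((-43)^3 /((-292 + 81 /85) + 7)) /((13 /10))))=69601116 /8278666375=0.01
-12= -12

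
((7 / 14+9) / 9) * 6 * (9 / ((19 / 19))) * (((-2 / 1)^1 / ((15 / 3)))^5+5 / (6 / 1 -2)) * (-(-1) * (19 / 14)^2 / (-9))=-14.46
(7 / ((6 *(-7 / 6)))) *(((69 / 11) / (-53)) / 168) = 23 / 32648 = 0.00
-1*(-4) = 4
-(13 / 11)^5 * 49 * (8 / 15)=-145546856 / 2415765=-60.25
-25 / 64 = -0.39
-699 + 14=-685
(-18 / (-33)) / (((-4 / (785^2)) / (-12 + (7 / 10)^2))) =85112997 / 88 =967193.15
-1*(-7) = 7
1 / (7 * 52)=1 / 364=0.00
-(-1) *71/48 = 71/48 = 1.48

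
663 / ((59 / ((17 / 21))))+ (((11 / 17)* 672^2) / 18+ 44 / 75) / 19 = 863.52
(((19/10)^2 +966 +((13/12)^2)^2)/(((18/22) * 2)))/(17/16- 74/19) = -105202208441/502135200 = -209.51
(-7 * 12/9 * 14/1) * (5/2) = -980/3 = -326.67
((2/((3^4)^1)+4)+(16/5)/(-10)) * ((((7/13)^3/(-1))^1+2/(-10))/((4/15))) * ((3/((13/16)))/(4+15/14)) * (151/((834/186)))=-2564373730688/21140138175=-121.30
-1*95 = -95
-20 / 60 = -1 / 3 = -0.33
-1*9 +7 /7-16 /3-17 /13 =-571 /39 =-14.64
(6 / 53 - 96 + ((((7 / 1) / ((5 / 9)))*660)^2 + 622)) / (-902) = -1832644126 / 23903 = -76670.05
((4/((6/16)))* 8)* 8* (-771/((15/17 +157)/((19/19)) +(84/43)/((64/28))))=-3315.77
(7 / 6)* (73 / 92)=511 / 552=0.93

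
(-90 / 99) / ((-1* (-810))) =-1 / 891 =-0.00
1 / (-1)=-1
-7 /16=-0.44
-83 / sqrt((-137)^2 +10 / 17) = -83 * sqrt(5424411) / 319083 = -0.61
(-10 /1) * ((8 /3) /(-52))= 0.51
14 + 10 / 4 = 33 / 2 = 16.50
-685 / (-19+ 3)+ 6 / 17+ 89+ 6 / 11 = 397071 / 2992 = 132.71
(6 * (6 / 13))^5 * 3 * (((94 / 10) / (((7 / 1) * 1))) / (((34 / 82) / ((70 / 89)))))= 699109926912 / 561766309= 1244.49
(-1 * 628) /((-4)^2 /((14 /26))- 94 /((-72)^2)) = -21.15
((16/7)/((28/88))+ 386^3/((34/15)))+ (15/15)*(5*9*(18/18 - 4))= 21135721109/833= 25373014.54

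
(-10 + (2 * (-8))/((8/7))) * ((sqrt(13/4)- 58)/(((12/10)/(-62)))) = -71920 + 620 * sqrt(13) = -69684.56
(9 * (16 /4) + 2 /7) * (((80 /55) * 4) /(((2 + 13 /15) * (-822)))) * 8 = -325120 /453607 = -0.72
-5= -5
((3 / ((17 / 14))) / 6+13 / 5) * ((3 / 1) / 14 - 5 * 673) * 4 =-1418752 / 35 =-40535.77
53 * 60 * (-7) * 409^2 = -3723675060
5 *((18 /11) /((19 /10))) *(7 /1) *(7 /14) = 3150 /209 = 15.07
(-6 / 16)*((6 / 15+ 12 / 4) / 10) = -51 / 400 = -0.13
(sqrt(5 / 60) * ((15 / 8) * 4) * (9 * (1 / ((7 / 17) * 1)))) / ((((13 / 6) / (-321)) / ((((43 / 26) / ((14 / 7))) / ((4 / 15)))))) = -475168275 * sqrt(3) / 37856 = -21740.69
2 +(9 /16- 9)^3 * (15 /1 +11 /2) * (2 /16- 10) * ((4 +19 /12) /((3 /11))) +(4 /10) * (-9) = 3262923990973 /1310720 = 2489413.45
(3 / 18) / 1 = 1 / 6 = 0.17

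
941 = 941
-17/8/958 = -17/7664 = -0.00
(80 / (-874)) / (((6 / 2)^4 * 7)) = -40 / 247779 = -0.00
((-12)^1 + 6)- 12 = -18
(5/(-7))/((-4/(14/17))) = 5/34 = 0.15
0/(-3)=0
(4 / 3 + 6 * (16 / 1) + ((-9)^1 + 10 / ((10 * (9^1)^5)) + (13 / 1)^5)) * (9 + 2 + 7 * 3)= 701750283296 / 59049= 11884202.67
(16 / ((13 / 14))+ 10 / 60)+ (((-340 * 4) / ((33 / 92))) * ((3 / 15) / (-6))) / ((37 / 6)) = 1202923 / 31746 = 37.89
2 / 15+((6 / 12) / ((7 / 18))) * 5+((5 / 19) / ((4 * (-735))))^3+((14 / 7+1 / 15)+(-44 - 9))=-309361451539397 / 6972086802240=-44.37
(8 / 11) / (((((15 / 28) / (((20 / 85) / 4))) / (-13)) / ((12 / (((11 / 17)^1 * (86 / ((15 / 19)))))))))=-17472 / 98857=-0.18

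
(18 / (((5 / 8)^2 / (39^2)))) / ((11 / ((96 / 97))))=168210432 / 26675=6305.92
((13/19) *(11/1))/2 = 3.76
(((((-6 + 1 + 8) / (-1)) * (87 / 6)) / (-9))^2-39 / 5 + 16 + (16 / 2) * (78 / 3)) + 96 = 60401 / 180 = 335.56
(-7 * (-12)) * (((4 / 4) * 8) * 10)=6720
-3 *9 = -27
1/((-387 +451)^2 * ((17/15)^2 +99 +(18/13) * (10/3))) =2925/1256783872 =0.00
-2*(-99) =198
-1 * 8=-8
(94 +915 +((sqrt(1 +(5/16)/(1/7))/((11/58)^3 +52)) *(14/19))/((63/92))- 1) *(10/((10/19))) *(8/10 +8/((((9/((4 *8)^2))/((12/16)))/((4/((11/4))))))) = 1471673623744 *sqrt(51)/15068525175 +1046797248/55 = 19033374.71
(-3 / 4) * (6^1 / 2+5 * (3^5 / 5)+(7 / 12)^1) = -2959 / 16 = -184.94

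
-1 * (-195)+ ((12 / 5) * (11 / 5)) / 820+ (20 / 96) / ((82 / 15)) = 15993653 / 82000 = 195.04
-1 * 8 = -8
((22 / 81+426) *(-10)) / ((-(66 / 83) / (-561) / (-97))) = 23628718880 / 81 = 291712578.77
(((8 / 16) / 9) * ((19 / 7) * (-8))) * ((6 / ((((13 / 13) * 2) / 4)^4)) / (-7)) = 2432 / 147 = 16.54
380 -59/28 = 10581/28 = 377.89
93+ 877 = 970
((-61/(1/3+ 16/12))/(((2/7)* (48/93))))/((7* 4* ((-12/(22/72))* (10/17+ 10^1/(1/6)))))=353617/94924800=0.00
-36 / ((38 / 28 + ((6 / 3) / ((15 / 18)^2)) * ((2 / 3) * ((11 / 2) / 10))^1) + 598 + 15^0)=-63000 / 1052473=-0.06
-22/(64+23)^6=-22/433626201009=-0.00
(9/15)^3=27/125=0.22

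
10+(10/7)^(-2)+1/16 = 4221/400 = 10.55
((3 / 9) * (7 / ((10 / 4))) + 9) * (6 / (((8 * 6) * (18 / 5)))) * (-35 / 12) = -5215 / 5184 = -1.01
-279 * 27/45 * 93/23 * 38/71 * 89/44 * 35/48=-307134639/574816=-534.32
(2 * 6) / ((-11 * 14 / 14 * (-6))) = 2 / 11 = 0.18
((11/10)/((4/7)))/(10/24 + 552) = 33/9470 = 0.00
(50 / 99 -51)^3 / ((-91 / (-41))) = -5121925614959 / 88297209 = -58007.79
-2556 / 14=-1278 / 7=-182.57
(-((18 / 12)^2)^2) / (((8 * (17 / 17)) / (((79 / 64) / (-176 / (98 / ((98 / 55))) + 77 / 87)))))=2783565 / 8249344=0.34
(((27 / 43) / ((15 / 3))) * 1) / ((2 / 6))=81 / 215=0.38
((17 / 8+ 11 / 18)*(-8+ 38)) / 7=985 / 84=11.73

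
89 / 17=5.24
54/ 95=0.57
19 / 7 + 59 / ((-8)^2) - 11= -3299 / 448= -7.36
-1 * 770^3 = -456533000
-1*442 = -442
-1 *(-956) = 956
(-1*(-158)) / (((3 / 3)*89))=158 / 89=1.78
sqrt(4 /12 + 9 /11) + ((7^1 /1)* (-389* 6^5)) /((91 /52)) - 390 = -12099846 + sqrt(1254) /33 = -12099844.93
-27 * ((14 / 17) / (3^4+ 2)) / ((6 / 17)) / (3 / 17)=-4.30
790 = 790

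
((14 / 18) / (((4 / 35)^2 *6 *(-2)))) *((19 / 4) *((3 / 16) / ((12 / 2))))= -162925 / 221184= -0.74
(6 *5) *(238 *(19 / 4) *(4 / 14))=9690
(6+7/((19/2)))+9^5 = 1122059/19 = 59055.74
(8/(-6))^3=-64/27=-2.37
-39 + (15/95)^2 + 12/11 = -150438/3971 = -37.88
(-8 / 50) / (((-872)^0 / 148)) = -592 / 25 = -23.68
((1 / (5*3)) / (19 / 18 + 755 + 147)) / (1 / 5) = 6 / 16255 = 0.00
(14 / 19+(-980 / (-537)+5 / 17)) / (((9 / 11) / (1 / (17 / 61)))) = 332387231 / 26538003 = 12.52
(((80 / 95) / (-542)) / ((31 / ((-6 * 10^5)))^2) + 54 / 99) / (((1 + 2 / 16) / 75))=-38802038.50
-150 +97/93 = -13853/93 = -148.96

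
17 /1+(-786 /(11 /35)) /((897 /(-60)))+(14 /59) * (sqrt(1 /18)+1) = 184.58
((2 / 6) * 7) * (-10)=-70 / 3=-23.33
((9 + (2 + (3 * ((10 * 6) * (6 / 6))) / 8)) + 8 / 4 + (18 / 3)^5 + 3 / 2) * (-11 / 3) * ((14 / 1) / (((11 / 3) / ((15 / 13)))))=-126210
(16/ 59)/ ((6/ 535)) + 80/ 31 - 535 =-2788705/ 5487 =-508.24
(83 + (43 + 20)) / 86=1.70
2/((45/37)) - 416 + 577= 7319/45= 162.64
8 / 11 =0.73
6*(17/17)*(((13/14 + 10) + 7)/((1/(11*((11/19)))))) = 91113/133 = 685.06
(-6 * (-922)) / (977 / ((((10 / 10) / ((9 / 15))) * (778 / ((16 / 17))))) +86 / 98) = 8962863420 / 2570747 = 3486.48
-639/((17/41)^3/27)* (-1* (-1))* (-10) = 2420301.27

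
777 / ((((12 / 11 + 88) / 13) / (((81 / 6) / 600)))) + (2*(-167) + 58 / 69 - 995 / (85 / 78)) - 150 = -91547212739 / 65688000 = -1393.67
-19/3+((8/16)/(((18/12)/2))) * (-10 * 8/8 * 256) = -1713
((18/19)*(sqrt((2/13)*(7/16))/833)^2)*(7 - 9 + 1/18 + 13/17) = -19/175256536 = -0.00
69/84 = 23/28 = 0.82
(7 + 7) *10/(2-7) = -28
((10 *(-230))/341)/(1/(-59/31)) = 135700/10571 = 12.84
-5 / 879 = -0.01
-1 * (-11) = 11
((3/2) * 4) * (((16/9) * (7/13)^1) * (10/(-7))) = -320/39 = -8.21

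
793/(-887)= -793/887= -0.89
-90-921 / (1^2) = -1011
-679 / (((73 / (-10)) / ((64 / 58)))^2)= -15.51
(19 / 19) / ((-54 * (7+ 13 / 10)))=-5 / 2241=-0.00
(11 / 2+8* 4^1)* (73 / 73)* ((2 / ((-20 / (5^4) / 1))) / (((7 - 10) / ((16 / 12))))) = 3125 / 3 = 1041.67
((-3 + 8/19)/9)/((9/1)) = -49/1539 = -0.03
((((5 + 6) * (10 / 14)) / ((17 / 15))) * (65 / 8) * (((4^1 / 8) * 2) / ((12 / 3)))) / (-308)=-4875 / 106624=-0.05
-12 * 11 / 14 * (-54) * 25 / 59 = 89100 / 413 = 215.74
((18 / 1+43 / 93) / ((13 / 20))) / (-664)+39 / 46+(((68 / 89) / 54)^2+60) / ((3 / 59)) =15736908533012879 / 13327226258229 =1180.81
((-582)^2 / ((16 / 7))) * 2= 592767 / 2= 296383.50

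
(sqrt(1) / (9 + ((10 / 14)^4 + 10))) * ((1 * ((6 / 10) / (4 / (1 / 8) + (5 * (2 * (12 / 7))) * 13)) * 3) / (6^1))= 50421 / 824992960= 0.00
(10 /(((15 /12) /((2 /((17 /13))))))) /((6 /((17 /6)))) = 52 /9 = 5.78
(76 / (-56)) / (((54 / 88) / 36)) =-1672 / 21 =-79.62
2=2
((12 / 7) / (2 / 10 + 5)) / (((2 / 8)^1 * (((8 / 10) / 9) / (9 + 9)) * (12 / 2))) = 4050 / 91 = 44.51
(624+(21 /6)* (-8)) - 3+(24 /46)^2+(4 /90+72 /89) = 1258741327 /2118645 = 594.13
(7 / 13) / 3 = 7 / 39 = 0.18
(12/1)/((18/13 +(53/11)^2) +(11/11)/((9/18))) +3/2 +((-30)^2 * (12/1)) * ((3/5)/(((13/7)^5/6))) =18247713748565/10356846942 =1761.90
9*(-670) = -6030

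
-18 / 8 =-9 / 4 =-2.25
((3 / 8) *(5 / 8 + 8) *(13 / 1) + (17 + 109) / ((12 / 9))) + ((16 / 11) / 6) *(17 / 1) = 297091 / 2112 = 140.67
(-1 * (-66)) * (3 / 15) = 13.20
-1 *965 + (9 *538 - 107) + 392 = 4162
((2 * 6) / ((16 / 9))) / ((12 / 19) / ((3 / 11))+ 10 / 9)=4617 / 2344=1.97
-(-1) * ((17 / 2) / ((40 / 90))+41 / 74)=5825 / 296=19.68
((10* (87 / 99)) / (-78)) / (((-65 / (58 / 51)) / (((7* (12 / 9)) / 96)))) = 5887 / 30718116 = 0.00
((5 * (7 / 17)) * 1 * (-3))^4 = 121550625 / 83521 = 1455.33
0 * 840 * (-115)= 0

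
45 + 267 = 312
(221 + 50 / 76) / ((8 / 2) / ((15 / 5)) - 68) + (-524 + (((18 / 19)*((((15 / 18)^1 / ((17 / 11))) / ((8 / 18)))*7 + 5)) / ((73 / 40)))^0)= -4000069 / 7600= -526.32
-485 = -485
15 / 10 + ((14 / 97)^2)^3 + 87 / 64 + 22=1325258941732343 / 53310208315456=24.86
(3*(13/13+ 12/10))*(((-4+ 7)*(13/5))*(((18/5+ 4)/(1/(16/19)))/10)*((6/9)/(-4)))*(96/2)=-164736/625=-263.58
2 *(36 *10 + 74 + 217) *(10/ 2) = 6510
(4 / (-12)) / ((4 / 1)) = -1 / 12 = -0.08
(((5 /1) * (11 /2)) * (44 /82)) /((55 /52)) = 572 /41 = 13.95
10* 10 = 100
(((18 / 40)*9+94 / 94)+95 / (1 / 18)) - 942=15461 / 20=773.05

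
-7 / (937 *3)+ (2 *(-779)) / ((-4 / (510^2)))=284779458443 / 2811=101308950.00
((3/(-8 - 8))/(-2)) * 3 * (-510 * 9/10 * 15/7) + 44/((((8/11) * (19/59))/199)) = 157936697/4256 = 37109.19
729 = 729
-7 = -7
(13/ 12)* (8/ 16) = 13/ 24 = 0.54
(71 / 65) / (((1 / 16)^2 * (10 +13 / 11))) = 199936 / 7995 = 25.01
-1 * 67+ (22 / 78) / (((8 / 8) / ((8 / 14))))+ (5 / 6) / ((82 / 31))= -992801 / 14924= -66.52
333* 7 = 2331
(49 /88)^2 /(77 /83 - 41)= -199283 /25756544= -0.01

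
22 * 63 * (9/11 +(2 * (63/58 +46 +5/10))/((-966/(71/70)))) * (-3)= -2986.49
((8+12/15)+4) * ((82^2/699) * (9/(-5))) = -1291008/5825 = -221.63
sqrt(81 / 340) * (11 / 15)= 0.36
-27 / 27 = -1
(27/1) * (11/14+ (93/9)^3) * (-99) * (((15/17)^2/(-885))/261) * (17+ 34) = 206598645/407218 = 507.34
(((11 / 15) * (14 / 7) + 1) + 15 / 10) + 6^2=1199 / 30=39.97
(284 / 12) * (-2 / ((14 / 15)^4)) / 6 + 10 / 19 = -9.87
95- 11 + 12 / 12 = 85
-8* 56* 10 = -4480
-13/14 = -0.93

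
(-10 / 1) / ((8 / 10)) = -25 / 2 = -12.50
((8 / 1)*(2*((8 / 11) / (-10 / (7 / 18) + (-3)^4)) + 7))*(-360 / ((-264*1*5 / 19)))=4546472 / 15609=291.27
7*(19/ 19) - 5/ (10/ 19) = -5/ 2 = -2.50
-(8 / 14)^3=-64 / 343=-0.19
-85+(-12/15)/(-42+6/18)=-53113/625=-84.98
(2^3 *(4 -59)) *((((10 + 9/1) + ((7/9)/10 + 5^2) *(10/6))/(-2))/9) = 361130/243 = 1486.13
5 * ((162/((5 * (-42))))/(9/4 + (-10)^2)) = -108/2863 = -0.04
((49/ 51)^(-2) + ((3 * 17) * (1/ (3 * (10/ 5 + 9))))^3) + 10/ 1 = 47215354/ 3195731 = 14.77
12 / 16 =3 / 4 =0.75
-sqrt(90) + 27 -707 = -680 -3 * sqrt(10) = -689.49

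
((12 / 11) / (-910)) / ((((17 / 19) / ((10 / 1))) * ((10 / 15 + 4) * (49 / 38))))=-12996 / 5836831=-0.00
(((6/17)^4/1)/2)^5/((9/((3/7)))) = 0.00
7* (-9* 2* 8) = -1008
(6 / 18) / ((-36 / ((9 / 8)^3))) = -27 / 2048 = -0.01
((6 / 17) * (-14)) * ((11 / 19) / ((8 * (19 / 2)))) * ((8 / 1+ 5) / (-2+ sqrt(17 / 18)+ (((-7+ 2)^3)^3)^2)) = -18745422363271422 / 146135624328644279479980499435+ 819 * sqrt(34) / 146135624328644279479980499435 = -0.00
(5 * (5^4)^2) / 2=1953125 / 2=976562.50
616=616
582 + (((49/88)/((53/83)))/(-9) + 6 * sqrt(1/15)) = 2 * sqrt(15)/5 + 24425965/41976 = 583.45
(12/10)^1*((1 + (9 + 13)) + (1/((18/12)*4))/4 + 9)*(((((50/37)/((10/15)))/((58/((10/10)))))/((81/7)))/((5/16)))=10766/28971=0.37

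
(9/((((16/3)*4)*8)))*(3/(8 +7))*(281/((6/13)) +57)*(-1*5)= -35955/1024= -35.11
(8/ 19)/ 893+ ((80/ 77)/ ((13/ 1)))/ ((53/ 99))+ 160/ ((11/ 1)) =13227897624/ 900150251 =14.70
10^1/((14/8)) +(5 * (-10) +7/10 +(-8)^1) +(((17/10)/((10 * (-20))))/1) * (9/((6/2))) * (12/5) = -903821/17500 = -51.65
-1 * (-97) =97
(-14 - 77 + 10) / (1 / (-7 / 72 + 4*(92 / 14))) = -118791 / 56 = -2121.27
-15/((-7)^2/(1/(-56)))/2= 0.00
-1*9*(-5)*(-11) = -495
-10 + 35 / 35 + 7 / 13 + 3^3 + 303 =4180 / 13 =321.54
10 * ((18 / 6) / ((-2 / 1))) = -15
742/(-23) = -742/23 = -32.26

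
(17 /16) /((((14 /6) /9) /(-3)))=-1377 /112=-12.29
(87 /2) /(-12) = -29 /8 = -3.62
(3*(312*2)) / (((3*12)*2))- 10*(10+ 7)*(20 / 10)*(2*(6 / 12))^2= -314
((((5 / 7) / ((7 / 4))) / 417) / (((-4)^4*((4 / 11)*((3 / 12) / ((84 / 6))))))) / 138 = 0.00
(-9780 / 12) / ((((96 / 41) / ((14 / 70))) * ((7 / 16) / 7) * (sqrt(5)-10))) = 143.46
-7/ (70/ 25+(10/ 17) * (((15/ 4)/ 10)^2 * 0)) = -5/ 2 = -2.50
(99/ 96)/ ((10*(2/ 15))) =99/ 128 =0.77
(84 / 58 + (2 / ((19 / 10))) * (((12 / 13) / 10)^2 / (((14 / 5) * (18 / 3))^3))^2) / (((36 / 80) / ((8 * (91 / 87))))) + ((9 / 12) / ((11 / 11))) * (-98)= -6676885828495238 / 143375890184163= -46.57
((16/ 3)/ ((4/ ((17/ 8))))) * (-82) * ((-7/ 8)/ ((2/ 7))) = 34153/ 48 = 711.52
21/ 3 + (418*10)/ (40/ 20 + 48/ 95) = 199383/ 119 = 1675.49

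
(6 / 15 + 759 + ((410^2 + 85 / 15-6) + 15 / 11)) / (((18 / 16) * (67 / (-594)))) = -445791536 / 335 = -1330721.00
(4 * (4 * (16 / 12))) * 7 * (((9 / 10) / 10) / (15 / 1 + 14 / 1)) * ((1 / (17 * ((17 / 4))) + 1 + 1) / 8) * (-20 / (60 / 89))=-725172 / 209525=-3.46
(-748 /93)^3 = -418508992 /804357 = -520.30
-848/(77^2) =-848/5929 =-0.14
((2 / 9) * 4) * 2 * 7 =112 / 9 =12.44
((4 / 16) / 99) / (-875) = -1 / 346500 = -0.00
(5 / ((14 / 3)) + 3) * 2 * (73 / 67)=4161 / 469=8.87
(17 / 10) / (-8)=-17 / 80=-0.21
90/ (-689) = -90/ 689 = -0.13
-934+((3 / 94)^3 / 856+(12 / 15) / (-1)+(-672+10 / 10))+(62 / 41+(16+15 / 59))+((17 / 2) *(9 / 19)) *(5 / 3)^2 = -1576.85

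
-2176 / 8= -272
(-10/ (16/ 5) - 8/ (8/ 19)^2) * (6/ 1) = -579/ 2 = -289.50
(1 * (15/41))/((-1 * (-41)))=15/1681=0.01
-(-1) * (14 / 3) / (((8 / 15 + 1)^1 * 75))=14 / 345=0.04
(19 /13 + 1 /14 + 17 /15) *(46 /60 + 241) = 644.62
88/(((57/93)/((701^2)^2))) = 658743643961128/19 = 34670718103217.26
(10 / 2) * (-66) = -330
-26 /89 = -0.29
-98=-98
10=10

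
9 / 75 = 3 / 25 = 0.12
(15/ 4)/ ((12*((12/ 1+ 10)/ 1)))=5/ 352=0.01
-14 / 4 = -7 / 2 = -3.50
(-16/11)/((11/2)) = -32/121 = -0.26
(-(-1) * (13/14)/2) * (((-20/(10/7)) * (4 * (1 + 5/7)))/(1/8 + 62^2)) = -832/71757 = -0.01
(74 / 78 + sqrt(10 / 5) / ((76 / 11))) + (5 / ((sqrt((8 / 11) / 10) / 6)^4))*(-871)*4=-4268335498.85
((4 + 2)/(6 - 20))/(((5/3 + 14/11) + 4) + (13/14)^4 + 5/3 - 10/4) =-543312/8683337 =-0.06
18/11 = 1.64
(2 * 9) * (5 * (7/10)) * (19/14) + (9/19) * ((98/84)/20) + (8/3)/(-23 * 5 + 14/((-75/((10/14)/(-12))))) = 672512949/7865240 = 85.50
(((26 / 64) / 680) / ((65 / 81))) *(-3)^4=6561 / 108800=0.06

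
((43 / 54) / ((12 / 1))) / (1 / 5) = 215 / 648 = 0.33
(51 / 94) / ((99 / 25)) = 425 / 3102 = 0.14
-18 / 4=-9 / 2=-4.50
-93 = -93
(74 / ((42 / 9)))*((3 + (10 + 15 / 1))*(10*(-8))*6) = -213120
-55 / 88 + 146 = 1163 / 8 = 145.38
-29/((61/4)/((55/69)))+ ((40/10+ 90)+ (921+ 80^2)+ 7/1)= 31232818/4209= 7420.48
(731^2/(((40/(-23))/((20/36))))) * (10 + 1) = -135193333/72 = -1877685.18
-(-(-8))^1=-8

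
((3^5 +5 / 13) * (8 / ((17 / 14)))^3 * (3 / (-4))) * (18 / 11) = -60010094592 / 702559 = -85416.45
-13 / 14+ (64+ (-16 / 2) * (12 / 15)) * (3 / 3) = 56.67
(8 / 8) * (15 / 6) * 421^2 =886205 / 2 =443102.50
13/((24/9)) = 39/8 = 4.88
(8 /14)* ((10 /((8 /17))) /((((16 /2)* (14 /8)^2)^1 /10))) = 1700 /343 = 4.96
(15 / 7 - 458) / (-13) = 3191 / 91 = 35.07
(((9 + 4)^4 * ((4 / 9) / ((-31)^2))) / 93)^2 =13051691536 / 646990183449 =0.02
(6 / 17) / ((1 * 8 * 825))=1 / 18700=0.00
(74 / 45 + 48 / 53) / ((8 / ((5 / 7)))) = 3041 / 13356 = 0.23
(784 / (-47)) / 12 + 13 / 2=1441 / 282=5.11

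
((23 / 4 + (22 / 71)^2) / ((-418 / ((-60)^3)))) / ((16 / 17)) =6763307625 / 2107138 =3209.71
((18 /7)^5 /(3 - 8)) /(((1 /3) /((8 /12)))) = -3779136 /84035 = -44.97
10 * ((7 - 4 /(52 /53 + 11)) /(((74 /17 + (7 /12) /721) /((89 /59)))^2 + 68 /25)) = 740172712806669600 /122694572468563039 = 6.03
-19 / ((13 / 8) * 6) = -76 / 39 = -1.95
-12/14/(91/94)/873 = -188/185367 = -0.00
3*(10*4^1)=120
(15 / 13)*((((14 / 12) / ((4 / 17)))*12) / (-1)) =-1785 / 26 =-68.65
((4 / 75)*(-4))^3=-4096 / 421875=-0.01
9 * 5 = 45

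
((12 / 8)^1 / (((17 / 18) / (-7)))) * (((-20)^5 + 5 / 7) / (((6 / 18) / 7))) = 12700797165 / 17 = 747105715.59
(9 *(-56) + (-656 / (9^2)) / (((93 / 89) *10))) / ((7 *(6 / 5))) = -9506176 / 158193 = -60.09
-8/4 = -2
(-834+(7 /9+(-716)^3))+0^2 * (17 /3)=-3303562763 /9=-367062529.22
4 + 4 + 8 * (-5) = -32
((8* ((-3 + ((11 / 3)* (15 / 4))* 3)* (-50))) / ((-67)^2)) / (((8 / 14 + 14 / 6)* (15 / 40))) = -856800 / 273829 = -3.13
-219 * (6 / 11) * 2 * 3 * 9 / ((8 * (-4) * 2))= 17739 / 176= 100.79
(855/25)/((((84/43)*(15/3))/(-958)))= -1174029/350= -3354.37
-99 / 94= -1.05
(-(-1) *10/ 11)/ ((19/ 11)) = 10/ 19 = 0.53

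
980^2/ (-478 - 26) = -17150/ 9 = -1905.56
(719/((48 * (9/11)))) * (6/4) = 7909/288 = 27.46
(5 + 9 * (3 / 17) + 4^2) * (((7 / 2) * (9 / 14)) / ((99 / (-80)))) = -7680 / 187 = -41.07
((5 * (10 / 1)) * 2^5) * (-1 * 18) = -28800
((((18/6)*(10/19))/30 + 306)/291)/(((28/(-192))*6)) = -46520/38703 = -1.20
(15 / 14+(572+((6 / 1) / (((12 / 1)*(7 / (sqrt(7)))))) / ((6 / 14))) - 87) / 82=sqrt(7) / 492+6805 / 1148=5.93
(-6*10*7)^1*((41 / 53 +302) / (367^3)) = -6739740 / 2619835739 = -0.00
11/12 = 0.92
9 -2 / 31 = 277 / 31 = 8.94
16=16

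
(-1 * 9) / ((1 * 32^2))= -9 / 1024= -0.01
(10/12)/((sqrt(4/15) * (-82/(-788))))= 985 * sqrt(15)/246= 15.51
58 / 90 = 29 / 45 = 0.64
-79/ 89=-0.89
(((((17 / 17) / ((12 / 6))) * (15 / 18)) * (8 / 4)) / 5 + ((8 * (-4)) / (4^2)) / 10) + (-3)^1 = -3.03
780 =780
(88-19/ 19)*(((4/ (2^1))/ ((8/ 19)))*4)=1653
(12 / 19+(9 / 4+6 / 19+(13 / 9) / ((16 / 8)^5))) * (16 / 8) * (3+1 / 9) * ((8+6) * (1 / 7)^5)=17743 / 1055754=0.02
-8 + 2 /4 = -15 /2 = -7.50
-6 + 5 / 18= -103 / 18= -5.72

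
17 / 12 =1.42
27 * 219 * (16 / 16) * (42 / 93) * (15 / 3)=413910 / 31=13351.94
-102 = -102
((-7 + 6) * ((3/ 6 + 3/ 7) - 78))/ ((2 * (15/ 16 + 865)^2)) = 69056/ 1343727175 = 0.00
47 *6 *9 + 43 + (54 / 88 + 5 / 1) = 113811 / 44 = 2586.61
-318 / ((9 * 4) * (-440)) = 53 / 2640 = 0.02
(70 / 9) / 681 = 70 / 6129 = 0.01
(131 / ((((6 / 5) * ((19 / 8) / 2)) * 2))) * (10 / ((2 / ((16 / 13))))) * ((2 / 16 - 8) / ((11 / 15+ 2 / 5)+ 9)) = -1031625 / 4693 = -219.82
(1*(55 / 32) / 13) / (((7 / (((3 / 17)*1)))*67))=165 / 3316768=0.00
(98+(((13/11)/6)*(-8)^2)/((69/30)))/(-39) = -78542/29601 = -2.65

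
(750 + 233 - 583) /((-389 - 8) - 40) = -400 /437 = -0.92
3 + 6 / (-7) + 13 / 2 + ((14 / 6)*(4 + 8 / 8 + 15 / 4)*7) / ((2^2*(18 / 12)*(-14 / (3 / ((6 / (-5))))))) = 25999 / 2016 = 12.90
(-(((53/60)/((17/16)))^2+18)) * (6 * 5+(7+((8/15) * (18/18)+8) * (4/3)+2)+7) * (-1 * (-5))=-3138147308/585225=-5362.29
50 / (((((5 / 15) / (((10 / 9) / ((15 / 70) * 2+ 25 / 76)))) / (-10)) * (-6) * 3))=1330000 / 10881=122.23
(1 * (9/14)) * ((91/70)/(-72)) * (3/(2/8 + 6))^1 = -39/7000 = -0.01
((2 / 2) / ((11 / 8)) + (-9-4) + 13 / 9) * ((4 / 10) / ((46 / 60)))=-4288 / 759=-5.65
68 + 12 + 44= 124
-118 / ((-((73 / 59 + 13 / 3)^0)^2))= 118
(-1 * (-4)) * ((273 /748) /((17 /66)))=1638 /289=5.67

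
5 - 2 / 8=19 / 4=4.75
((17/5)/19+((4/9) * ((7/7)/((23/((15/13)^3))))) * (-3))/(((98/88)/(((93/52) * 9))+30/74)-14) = -147003556293/22118299960640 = -0.01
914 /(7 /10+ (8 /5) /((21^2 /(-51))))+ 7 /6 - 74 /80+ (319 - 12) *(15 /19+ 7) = 7191185747 /1725960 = 4166.48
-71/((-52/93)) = 6603/52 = 126.98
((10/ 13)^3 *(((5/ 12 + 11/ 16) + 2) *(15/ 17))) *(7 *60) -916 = -392.39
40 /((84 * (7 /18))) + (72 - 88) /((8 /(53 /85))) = -94 /4165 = -0.02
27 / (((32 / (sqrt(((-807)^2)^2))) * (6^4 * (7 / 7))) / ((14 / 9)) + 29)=13676229 / 14710019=0.93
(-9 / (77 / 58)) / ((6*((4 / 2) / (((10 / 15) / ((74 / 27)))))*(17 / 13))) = -10179 / 96866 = -0.11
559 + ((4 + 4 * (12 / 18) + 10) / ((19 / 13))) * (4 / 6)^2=289367 / 513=564.07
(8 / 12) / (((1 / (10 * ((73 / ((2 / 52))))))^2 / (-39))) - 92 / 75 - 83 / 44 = -30908626330273 / 3300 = -9366250403.11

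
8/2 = 4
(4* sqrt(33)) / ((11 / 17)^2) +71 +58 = 1156* sqrt(33) / 121 +129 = 183.88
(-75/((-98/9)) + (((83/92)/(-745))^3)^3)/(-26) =-11266024153940144597694760398243761091890520253/42527154880354797681372221508244397056000000000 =-0.26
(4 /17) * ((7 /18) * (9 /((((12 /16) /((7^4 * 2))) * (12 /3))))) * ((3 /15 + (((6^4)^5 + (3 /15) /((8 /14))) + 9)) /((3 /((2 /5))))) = 2457962196085543925554 /3825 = 642604495708638934.79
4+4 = 8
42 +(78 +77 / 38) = 4637 / 38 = 122.03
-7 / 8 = -0.88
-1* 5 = -5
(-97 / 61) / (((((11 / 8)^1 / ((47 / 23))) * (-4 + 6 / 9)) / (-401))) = -21937908 / 77165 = -284.30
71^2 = 5041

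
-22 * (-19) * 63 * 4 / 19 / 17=5544 / 17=326.12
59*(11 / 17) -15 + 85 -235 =-2156 / 17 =-126.82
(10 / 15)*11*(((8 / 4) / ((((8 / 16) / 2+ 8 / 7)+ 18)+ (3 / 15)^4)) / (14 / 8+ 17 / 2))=3080000 / 41746569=0.07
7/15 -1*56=-833/15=-55.53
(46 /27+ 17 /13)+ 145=51952 /351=148.01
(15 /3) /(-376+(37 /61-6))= -0.01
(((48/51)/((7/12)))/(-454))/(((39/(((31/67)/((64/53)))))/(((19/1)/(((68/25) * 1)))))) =-780425/3199851928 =-0.00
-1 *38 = -38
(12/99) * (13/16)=13/132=0.10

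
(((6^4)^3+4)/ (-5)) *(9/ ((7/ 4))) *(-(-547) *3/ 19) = -25719118703568/ 133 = -193376832357.65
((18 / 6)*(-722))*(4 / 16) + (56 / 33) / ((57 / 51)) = -677137 / 1254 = -539.98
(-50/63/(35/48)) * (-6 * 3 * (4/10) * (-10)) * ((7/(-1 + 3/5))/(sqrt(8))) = 484.87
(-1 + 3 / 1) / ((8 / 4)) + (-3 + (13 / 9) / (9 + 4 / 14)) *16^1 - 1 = -45.51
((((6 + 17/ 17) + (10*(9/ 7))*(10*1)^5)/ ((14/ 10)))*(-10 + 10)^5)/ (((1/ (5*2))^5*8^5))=0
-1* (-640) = 640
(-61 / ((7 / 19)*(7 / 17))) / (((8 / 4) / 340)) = -3349510 / 49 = -68357.35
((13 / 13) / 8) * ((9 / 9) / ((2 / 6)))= 3 / 8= 0.38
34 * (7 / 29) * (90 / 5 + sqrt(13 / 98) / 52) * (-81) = -347004 / 29 - 1377 * sqrt(26) / 1508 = -11970.31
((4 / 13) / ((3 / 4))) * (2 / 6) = 16 / 117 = 0.14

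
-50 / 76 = -25 / 38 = -0.66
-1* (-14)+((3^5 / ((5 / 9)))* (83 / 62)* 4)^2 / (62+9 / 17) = 87747.61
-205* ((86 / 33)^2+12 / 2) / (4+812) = -1427825 / 444312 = -3.21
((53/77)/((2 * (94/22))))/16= 53/10528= 0.01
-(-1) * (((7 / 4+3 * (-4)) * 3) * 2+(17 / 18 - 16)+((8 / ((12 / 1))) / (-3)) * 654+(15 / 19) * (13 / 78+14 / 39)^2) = -221.67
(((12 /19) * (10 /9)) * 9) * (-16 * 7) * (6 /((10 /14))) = -112896 /19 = -5941.89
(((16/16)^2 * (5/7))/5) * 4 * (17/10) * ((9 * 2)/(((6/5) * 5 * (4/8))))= 204/35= 5.83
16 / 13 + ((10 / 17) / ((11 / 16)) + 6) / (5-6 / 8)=117528 / 41327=2.84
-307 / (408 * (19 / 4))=-307 / 1938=-0.16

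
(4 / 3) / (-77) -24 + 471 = 103253 / 231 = 446.98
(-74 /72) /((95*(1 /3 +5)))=-37 /18240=-0.00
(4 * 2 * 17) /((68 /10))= 20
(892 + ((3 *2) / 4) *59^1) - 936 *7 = -11143 / 2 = -5571.50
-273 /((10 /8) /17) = -18564 /5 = -3712.80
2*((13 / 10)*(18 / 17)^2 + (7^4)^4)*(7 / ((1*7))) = 96043169346151102 / 1445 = 66465861139204.91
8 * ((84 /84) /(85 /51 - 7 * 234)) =-24 /4909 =-0.00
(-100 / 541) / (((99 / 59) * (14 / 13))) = -38350 / 374913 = -0.10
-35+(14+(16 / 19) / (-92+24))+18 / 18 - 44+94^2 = 8771.99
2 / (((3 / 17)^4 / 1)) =167042 / 81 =2062.25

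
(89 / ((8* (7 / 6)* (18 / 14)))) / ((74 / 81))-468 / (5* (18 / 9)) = -57249 / 1480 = -38.68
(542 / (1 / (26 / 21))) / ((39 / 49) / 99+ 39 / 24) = 667744 / 1625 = 410.92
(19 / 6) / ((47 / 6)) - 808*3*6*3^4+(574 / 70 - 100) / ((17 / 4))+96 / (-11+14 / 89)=-53432455621 / 45355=-1178094.05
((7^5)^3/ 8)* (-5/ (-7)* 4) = 1695557682122.50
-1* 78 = -78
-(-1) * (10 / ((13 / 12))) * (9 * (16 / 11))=17280 / 143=120.84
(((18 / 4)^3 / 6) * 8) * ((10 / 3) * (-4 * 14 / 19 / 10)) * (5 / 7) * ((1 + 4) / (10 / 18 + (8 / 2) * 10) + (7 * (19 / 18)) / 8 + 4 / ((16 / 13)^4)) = -1351516365 / 5681152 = -237.89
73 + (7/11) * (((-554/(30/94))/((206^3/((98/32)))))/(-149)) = 125511851539757/1719340370880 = 73.00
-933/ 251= -3.72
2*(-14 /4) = -7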